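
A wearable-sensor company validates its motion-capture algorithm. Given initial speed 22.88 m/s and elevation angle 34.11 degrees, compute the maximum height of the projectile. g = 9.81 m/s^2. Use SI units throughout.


H = (v*sin(theta))^2 / (2*g)
vy = v*sin(theta) = 22.88 * sin(34.11 deg) = 12.8307 m/s
H = vy^2 / (2*g) = 164.6275 / (2*9.81)
H = 164.6275 / 19.62 = 8.3908 m

8.3908 m


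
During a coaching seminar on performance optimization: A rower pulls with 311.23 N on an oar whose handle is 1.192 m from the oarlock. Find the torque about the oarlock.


tau = F * d
tau = 311.23 * 1.192
tau = 370.9862 N*m

370.9862 N*m


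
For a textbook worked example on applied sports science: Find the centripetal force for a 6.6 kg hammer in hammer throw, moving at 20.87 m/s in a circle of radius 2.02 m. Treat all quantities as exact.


Fc = m * v^2 / r
v^2 = 20.87^2 = 435.5569
Fc = 6.6 * 435.5569 / 2.02
Fc = 2874.6755 / 2.02 = 1423.1067 N

1423.1067 N


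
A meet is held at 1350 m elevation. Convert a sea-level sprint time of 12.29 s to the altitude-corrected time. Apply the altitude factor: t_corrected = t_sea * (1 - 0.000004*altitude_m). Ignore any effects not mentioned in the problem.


Correction factor = 1 - 0.000004 * 1350 = 0.9946
t_corrected = t_sea * factor = 12.29 * 0.9946
t_corrected = 12.2236 s

12.2236 s


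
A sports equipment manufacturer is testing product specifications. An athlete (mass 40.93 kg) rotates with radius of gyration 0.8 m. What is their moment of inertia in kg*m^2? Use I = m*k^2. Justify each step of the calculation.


I = m * k^2
I = 40.93 * 0.8^2
I = 40.93 * 0.64 = 26.1952 kg*m^2

26.1952 kg*m^2


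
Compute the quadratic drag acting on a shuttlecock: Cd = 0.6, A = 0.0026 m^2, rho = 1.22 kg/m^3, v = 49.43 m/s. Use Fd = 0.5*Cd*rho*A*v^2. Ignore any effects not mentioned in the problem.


Fd = 0.5 * Cd * rho * A * v^2
Fd = 0.5 * 0.6 * 1.22 * 0.0026 * 49.43^2
v^2 = 2443.3249
Fd = 0.5 * 0.6 * 1.22 * 0.0026 * 2443.3249 = 2.3251 N

2.3251 N


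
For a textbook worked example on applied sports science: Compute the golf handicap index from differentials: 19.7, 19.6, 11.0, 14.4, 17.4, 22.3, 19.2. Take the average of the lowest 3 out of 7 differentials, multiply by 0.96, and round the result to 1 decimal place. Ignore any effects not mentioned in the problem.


All differentials: 19.7, 19.6, 11.0, 14.4, 17.4, 22.3, 19.2
Sorted: 11.0, 14.4, 17.4, 19.2, 19.6, 19.7, 22.3
Best 3: 11.0, 14.4, 17.4
Average of best = 42.8 / 3 = 14.2667
Raw index = 14.2667 * 0.96 = 13.696
Handicap index = round(13.696, 1) = 13.7

13.7


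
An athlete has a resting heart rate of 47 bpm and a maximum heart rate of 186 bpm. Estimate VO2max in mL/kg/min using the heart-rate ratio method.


VO2max = 15.3 * HRmax / HRrest
VO2max = 15.3 * 186 / 47
VO2max = 2845.8 / 47 = 60.5489 mL/kg/min

60.5489 mL/kg/min


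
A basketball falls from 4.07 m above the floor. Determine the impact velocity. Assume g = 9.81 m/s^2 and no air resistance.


v = sqrt(2 * g * h)
v = sqrt(2 * 9.81 * 4.07)
v = sqrt(79.8534) = 8.9361 m/s

8.9361 m/s


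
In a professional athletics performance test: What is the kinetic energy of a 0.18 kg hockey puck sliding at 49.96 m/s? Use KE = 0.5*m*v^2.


KE = 0.5 * m * v^2
KE = 0.5 * 0.18 * 49.96^2
KE = 0.5 * 0.18 * 2496.0016 = 224.6401 J

224.6401 J


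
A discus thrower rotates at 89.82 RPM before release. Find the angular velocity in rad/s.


omega = RPM * 2 * pi / 60
omega = 89.82 * 2 * 3.14159 / 60
omega = 564.3557 / 60 = 9.4059 rad/s

9.4059 rad/s


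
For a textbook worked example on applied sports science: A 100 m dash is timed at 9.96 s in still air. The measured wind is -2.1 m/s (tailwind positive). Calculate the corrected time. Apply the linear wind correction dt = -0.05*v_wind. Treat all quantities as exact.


dt = -0.05 * v_wind = -0.05 * -2.1 = 0.105 s
t_corrected = t_still + dt = 9.96 + (0.105)
t_corrected = 10.065 s

10.065 s


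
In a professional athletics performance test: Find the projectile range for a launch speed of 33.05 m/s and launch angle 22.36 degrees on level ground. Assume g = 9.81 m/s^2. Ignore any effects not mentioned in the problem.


R = v^2 * sin(2*theta) / g
Convert angle to radians: theta = 22.36 deg = 0.3903 rad
sin(2*theta) = sin(0.7805) = 0.7036
R = 33.05^2 * 0.7036 / 9.81
R = 1092.3025 * 0.7036 / 9.81 = 78.3477 m

78.3477 m


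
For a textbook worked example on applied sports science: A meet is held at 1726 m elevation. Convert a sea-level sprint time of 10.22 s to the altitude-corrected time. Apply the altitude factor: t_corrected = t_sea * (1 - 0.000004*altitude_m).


Correction factor = 1 - 0.000004 * 1726 = 0.993096
t_corrected = t_sea * factor = 10.22 * 0.993096
t_corrected = 10.1494 s

10.1494 s


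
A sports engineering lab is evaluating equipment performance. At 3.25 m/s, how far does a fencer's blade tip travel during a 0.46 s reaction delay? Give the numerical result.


d = v * t
d = 3.25 * 0.46
d = 1.495 m

1.495 m


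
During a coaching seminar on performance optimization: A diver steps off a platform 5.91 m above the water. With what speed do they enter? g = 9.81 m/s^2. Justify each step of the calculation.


v = sqrt(2 * g * h)
v = sqrt(2 * 9.81 * 5.91)
v = sqrt(115.9542) = 10.7682 m/s

10.7682 m/s


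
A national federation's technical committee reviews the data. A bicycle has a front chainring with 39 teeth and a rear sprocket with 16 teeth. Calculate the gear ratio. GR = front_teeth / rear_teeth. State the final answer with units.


GR = front_teeth / rear_teeth
GR = 39 / 16
GR = 2.4375

2.4375


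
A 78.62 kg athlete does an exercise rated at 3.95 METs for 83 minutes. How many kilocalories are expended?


kcal = MET * mass * time_hr
Convert time: 83 min = 1.3833 hr
kcal = 3.95 * 78.62 * 1.3833
kcal = 429.5928 kcal

429.5928 kcal


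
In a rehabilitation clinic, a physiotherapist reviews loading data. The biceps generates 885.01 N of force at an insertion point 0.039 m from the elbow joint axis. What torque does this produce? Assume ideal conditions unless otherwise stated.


tau = F * d
tau = 885.01 * 0.039
tau = 34.5154 N*m

34.5154 N*m


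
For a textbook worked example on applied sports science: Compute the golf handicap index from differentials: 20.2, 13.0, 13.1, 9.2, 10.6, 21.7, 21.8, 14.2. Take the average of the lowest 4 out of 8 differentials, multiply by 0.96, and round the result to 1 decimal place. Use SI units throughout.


All differentials: 20.2, 13.0, 13.1, 9.2, 10.6, 21.7, 21.8, 14.2
Sorted: 9.2, 10.6, 13.0, 13.1, 14.2, 20.2, 21.7, 21.8
Best 4: 9.2, 10.6, 13.0, 13.1
Average of best = 45.9 / 4 = 11.475
Raw index = 11.475 * 0.96 = 11.016
Handicap index = round(11.016, 1) = 11.0

11.0


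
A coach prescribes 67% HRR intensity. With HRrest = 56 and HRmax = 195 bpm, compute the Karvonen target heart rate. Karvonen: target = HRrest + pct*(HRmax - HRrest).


Target = HRrest + pct*(HRmax - HRrest)
Heart rate reserve = HRmax - HRrest = 195 - 56 = 139 bpm
Fraction = 67% = 0.67
Target = 56 + 0.67 * 139
Target = 56 + 93.13 = 149.13 bpm

149.13 bpm


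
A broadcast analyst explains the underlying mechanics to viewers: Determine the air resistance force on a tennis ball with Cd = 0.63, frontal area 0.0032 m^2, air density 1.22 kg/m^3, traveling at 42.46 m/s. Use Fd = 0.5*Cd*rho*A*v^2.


Fd = 0.5 * Cd * rho * A * v^2
Fd = 0.5 * 0.63 * 1.22 * 0.0032 * 42.46^2
v^2 = 1802.8516
Fd = 0.5 * 0.63 * 1.22 * 0.0032 * 1802.8516 = 2.2171 N

2.2171 N


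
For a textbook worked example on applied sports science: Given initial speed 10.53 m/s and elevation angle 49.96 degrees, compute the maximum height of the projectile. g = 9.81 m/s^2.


H = (v*sin(theta))^2 / (2*g)
vy = v*sin(theta) = 10.53 * sin(49.96 deg) = 8.0617 m/s
H = vy^2 / (2*g) = 64.9913 / (2*9.81)
H = 64.9913 / 19.62 = 3.3125 m

3.3125 m


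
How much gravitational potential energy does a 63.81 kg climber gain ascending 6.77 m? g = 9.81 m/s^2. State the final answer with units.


PE = m * g * h
PE = 63.81 * 9.81 * 6.77
PE = 625.9761 * 6.77 = 4237.8582 J

4237.8582 J


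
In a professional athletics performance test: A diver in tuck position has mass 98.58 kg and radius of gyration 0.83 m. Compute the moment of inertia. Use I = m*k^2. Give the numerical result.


I = m * k^2
I = 98.58 * 0.83^2
I = 98.58 * 0.6889 = 67.9118 kg*m^2

67.9118 kg*m^2


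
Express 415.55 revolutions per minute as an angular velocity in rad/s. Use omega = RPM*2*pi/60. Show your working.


omega = RPM * 2 * pi / 60
omega = 415.55 * 2 * 3.14159 / 60
omega = 2610.9777 / 60 = 43.5163 rad/s

43.5163 rad/s


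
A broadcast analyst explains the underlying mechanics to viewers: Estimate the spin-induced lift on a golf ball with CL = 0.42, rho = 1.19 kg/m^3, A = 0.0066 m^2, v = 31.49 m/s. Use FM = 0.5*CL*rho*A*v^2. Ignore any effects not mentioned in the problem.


FM = 0.5 * CL * rho * A * v^2
FM = 0.5 * 0.42 * 1.19 * 0.0066 * 31.49^2
v^2 = 991.6201
FM = 0.5 * 0.42 * 1.19 * 0.0066 * 991.6201 = 1.6355 N

1.6355 N


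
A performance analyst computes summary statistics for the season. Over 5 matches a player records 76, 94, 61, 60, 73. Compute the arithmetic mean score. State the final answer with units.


Average = sum / n
Sum = 364
Average = 364 / 5 = 72.8

72.8


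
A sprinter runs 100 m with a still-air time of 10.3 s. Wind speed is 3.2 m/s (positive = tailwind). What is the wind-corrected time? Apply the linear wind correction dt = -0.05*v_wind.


dt = -0.05 * v_wind = -0.05 * 3.2 = -0.16 s
t_corrected = t_still + dt = 10.3 + (-0.16)
t_corrected = 10.14 s

10.14 s


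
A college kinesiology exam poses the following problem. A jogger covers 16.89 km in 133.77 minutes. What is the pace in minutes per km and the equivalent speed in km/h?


Pace = time / distance = 133.77 min / 16.89 km = 7.9201 min/km
Speed = distance / time_in_hours = 16.89 / 2.2295 hr
Speed = 7.5757 km/h

7.9201 min/km, 7.5757 km/h


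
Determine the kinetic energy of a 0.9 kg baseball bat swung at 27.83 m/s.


KE = 0.5 * m * v^2
KE = 0.5 * 0.9 * 27.83^2
KE = 0.5 * 0.9 * 774.5089 = 348.529 J

348.529 J


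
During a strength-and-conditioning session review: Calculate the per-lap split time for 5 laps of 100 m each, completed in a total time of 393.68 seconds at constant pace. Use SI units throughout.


Split time = total_time / n_laps = 393.68 / 5
Split time = 78.736 s per lap

78.736 s


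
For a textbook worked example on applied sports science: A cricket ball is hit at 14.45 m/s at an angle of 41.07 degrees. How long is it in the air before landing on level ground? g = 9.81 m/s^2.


T = 2*v*sin(theta)/g
sin(theta) = sin(41.07 deg) = 0.657
T = 2*14.45*0.657 / 9.81
T = 18.9867 / 9.81 = 1.9354 s

1.9354 s


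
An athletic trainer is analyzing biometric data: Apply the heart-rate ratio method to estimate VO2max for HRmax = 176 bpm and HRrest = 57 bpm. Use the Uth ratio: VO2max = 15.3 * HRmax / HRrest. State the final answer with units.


VO2max = 15.3 * HRmax / HRrest
VO2max = 15.3 * 176 / 57
VO2max = 2692.8 / 57 = 47.2421 mL/kg/min

47.2421 mL/kg/min


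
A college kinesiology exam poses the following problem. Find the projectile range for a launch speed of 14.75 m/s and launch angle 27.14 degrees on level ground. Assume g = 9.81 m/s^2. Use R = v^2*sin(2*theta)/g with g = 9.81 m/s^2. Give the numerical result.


R = v^2 * sin(2*theta) / g
Convert angle to radians: theta = 27.14 deg = 0.4737 rad
sin(2*theta) = sin(0.9474) = 0.8119
R = 14.75^2 * 0.8119 / 9.81
R = 217.5625 * 0.8119 / 9.81 = 18.0056 m

18.0056 m


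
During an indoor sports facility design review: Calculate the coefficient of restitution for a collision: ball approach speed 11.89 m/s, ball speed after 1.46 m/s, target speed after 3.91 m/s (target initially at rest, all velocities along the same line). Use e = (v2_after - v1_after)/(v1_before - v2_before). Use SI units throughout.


e = (v2_after - v1_after) / (v1_before - v2_before)
Numerator = 3.91 - 1.46 = 2.45
Denominator = 11.89 - 0 = 11.89
e = 2.45 / 11.89 = 0.2061

0.2061


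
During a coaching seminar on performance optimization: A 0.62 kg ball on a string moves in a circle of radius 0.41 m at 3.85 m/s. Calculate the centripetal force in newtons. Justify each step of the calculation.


Fc = m * v^2 / r
v^2 = 3.85^2 = 14.8225
Fc = 0.62 * 14.8225 / 0.41
Fc = 9.19 / 0.41 = 22.4145 N

22.4145 N


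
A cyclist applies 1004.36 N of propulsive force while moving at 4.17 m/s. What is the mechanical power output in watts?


P = F * v
P = 1004.36 * 4.17
P = 4188.1812 W

4188.1812 W


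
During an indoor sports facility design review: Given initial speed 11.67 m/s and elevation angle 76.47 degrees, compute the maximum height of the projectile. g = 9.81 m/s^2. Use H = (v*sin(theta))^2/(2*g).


H = (v*sin(theta))^2 / (2*g)
vy = v*sin(theta) = 11.67 * sin(76.47 deg) = 11.3461 m/s
H = vy^2 / (2*g) = 128.7346 / (2*9.81)
H = 128.7346 / 19.62 = 6.5614 m

6.5614 m


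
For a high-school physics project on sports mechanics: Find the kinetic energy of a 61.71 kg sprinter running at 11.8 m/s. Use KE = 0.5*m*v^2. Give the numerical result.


KE = 0.5 * m * v^2
KE = 0.5 * 61.71 * 11.8^2
KE = 0.5 * 61.71 * 139.24 = 4296.2502 J

4296.2502 J


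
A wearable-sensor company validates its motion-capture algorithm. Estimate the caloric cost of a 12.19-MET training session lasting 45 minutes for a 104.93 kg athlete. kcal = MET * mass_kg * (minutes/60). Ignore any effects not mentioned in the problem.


kcal = MET * mass * time_hr
Convert time: 45 min = 0.75 hr
kcal = 12.19 * 104.93 * 0.75
kcal = 959.3225 kcal

959.3225 kcal


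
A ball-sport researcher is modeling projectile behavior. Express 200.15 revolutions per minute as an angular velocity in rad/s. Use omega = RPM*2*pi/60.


omega = RPM * 2 * pi / 60
omega = 200.15 * 2 * 3.14159 / 60
omega = 1257.5795 / 60 = 20.9597 rad/s

20.9597 rad/s


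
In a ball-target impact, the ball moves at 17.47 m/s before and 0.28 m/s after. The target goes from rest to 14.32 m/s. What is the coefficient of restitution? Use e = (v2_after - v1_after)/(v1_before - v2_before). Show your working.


e = (v2_after - v1_after) / (v1_before - v2_before)
Numerator = 14.32 - 0.28 = 14.04
Denominator = 17.47 - 0 = 17.47
e = 14.04 / 17.47 = 0.8037

0.8037


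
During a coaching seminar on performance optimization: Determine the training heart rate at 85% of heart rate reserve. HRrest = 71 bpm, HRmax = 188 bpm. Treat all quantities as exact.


Target = HRrest + pct*(HRmax - HRrest)
Heart rate reserve = HRmax - HRrest = 188 - 71 = 117 bpm
Fraction = 85% = 0.85
Target = 71 + 0.85 * 117
Target = 71 + 99.45 = 170.45 bpm

170.45 bpm


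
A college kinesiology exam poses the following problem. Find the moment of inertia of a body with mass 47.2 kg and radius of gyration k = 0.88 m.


I = m * k^2
I = 47.2 * 0.88^2
I = 47.2 * 0.7744 = 36.5517 kg*m^2

36.5517 kg*m^2


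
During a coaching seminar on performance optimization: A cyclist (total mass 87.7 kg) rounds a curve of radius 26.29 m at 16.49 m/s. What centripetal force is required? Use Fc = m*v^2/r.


Fc = m * v^2 / r
v^2 = 16.49^2 = 271.9201
Fc = 87.7 * 271.9201 / 26.29
Fc = 23847.3928 / 26.29 = 907.0899 N

907.0899 N


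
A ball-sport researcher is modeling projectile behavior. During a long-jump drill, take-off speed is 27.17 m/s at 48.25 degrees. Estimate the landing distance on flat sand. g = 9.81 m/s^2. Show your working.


R = v^2 * sin(2*theta) / g
Convert angle to radians: theta = 48.25 deg = 0.8421 rad
sin(2*theta) = sin(1.6842) = 0.9936
R = 27.17^2 * 0.9936 / 9.81
R = 738.2089 * 0.9936 / 9.81 = 74.7669 m

74.7669 m


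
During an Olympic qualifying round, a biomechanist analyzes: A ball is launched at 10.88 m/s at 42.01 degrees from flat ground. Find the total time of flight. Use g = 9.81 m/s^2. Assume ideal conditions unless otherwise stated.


T = 2*v*sin(theta)/g
sin(theta) = sin(42.01 deg) = 0.6693
T = 2*10.88*0.6693 / 9.81
T = 14.5631 / 9.81 = 1.4845 s

1.4845 s


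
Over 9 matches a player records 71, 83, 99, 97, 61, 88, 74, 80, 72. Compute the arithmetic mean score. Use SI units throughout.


Average = sum / n
Sum = 725
Average = 725 / 9 = 80.5556

80.5556


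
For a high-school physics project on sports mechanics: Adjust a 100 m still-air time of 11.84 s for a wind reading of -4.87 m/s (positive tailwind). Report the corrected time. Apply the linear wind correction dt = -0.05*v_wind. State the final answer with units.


dt = -0.05 * v_wind = -0.05 * -4.87 = 0.2435 s
t_corrected = t_still + dt = 11.84 + (0.2435)
t_corrected = 12.0835 s

12.0835 s


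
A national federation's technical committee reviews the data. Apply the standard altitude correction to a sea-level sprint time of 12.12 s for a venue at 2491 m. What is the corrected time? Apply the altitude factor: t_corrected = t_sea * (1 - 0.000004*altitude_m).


Correction factor = 1 - 0.000004 * 2491 = 0.990036
t_corrected = t_sea * factor = 12.12 * 0.990036
t_corrected = 11.9992 s

11.9992 s


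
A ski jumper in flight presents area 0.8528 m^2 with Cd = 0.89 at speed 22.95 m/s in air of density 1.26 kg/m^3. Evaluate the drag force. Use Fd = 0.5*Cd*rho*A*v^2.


Fd = 0.5 * Cd * rho * A * v^2
Fd = 0.5 * 0.89 * 1.26 * 0.8528 * 22.95^2
v^2 = 526.7025
Fd = 0.5 * 0.89 * 1.26 * 0.8528 * 526.7025 = 251.8507 N

251.8507 N


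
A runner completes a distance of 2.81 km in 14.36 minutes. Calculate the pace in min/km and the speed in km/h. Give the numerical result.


Pace = time / distance = 14.36 min / 2.81 km = 5.1103 min/km
Speed = distance / time_in_hours = 2.81 / 0.2393 hr
Speed = 11.7409 km/h

5.1103 min/km, 11.7409 km/h


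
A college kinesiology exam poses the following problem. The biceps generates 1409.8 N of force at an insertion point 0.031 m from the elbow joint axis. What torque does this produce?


tau = F * d
tau = 1409.8 * 0.031
tau = 43.7038 N*m

43.7038 N*m


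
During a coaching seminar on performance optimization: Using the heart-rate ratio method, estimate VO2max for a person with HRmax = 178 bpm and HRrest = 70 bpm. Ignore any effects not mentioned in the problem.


VO2max = 15.3 * HRmax / HRrest
VO2max = 15.3 * 178 / 70
VO2max = 2723.4 / 70 = 38.9057 mL/kg/min

38.9057 mL/kg/min


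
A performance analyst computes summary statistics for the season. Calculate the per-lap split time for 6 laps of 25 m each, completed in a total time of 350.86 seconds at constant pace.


Split time = total_time / n_laps = 350.86 / 6
Split time = 58.4767 s per lap

58.4767 s


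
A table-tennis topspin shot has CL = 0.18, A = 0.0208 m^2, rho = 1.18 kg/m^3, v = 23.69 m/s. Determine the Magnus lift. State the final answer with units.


FM = 0.5 * CL * rho * A * v^2
FM = 0.5 * 0.18 * 1.18 * 0.0208 * 23.69^2
v^2 = 561.2161
FM = 0.5 * 0.18 * 1.18 * 0.0208 * 561.2161 = 1.2397 N

1.2397 N


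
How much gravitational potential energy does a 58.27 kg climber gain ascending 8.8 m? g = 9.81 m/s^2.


PE = m * g * h
PE = 58.27 * 9.81 * 8.8
PE = 571.6287 * 8.8 = 5030.3326 J

5030.3326 J


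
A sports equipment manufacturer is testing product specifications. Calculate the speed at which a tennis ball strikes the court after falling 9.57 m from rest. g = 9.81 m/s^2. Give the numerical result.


v = sqrt(2 * g * h)
v = sqrt(2 * 9.81 * 9.57)
v = sqrt(187.7634) = 13.7027 m/s

13.7027 m/s


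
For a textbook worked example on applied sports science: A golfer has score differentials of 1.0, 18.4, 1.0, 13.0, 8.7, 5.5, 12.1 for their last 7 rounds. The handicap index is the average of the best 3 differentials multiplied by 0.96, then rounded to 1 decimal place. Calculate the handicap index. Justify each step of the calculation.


All differentials: 1.0, 18.4, 1.0, 13.0, 8.7, 5.5, 12.1
Sorted: 1.0, 1.0, 5.5, 8.7, 12.1, 13.0, 18.4
Best 3: 1.0, 1.0, 5.5
Average of best = 7.5 / 3 = 2.5
Raw index = 2.5 * 0.96 = 2.4
Handicap index = round(2.4, 1) = 2.4

2.4


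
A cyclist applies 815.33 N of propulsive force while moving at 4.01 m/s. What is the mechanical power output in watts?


P = F * v
P = 815.33 * 4.01
P = 3269.4733 W

3269.4733 W


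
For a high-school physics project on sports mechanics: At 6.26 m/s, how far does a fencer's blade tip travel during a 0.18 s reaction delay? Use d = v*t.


d = v * t
d = 6.26 * 0.18
d = 1.1268 m

1.1268 m


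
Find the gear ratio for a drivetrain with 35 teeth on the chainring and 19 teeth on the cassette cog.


GR = front_teeth / rear_teeth
GR = 35 / 19
GR = 1.8421

1.8421


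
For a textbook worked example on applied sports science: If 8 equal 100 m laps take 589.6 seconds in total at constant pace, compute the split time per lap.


Split time = total_time / n_laps = 589.6 / 8
Split time = 73.7 s per lap

73.7 s


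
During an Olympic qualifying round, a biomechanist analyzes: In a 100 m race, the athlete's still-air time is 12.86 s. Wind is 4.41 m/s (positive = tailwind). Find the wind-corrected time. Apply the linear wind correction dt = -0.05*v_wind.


dt = -0.05 * v_wind = -0.05 * 4.41 = -0.2205 s
t_corrected = t_still + dt = 12.86 + (-0.2205)
t_corrected = 12.6395 s

12.6395 s


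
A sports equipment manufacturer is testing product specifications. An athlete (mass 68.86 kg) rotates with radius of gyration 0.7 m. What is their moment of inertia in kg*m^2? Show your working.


I = m * k^2
I = 68.86 * 0.7^2
I = 68.86 * 0.49 = 33.7414 kg*m^2

33.7414 kg*m^2


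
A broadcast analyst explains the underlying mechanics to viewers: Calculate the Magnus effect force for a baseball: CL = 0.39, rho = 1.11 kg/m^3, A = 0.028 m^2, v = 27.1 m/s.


FM = 0.5 * CL * rho * A * v^2
FM = 0.5 * 0.39 * 1.11 * 0.028 * 27.1^2
v^2 = 734.41
FM = 0.5 * 0.39 * 1.11 * 0.028 * 734.41 = 4.451 N

4.451 N


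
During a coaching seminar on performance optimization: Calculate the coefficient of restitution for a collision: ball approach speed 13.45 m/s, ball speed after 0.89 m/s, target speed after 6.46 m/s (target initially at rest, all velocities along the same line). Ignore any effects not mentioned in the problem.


e = (v2_after - v1_after) / (v1_before - v2_before)
Numerator = 6.46 - 0.89 = 5.57
Denominator = 13.45 - 0 = 13.45
e = 5.57 / 13.45 = 0.4141

0.4141


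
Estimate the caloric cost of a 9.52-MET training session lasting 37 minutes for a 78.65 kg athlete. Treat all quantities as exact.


kcal = MET * mass * time_hr
Convert time: 37 min = 0.6167 hr
kcal = 9.52 * 78.65 * 0.6167
kcal = 461.7279 kcal

461.7279 kcal


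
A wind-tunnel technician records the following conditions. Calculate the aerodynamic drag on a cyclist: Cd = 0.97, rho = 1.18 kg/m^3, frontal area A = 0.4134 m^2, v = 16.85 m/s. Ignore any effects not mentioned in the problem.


Fd = 0.5 * Cd * rho * A * v^2
Fd = 0.5 * 0.97 * 1.18 * 0.4134 * 16.85^2
v^2 = 283.9225
Fd = 0.5 * 0.97 * 1.18 * 0.4134 * 283.9225 = 67.1729 N

67.1729 N


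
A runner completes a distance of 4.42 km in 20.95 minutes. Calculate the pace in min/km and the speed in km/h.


Pace = time / distance = 20.95 min / 4.42 km = 4.7398 min/km
Speed = distance / time_in_hours = 4.42 / 0.3492 hr
Speed = 12.6587 km/h

4.7398 min/km, 12.6587 km/h


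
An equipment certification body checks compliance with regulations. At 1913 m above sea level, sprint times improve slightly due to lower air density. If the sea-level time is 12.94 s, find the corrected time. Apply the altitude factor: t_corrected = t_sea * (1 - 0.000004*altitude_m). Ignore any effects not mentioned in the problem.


Correction factor = 1 - 0.000004 * 1913 = 0.992348
t_corrected = t_sea * factor = 12.94 * 0.992348
t_corrected = 12.841 s

12.841 s


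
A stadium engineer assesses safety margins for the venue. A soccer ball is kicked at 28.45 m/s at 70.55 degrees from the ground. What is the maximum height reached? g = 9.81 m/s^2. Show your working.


H = (v*sin(theta))^2 / (2*g)
vy = v*sin(theta) = 28.45 * sin(70.55 deg) = 26.8264 m/s
H = vy^2 / (2*g) = 719.6572 / (2*9.81)
H = 719.6572 / 19.62 = 36.6798 m

36.6798 m


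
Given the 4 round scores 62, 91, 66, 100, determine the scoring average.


Average = sum / n
Sum = 319
Average = 319 / 4 = 79.75

79.75


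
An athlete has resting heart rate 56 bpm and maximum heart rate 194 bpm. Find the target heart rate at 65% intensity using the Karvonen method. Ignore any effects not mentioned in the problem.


Target = HRrest + pct*(HRmax - HRrest)
Heart rate reserve = HRmax - HRrest = 194 - 56 = 138 bpm
Fraction = 65% = 0.65
Target = 56 + 0.65 * 138
Target = 56 + 89.7 = 145.7 bpm

145.7 bpm


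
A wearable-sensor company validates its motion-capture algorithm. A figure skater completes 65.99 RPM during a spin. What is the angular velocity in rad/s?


omega = RPM * 2 * pi / 60
omega = 65.99 * 2 * 3.14159 / 60
omega = 414.6274 / 60 = 6.9105 rad/s

6.9105 rad/s


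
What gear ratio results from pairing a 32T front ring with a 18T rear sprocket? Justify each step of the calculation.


GR = front_teeth / rear_teeth
GR = 32 / 18
GR = 1.7778

1.7778


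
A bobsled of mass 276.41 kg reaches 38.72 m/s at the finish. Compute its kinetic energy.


KE = 0.5 * m * v^2
KE = 0.5 * 276.41 * 38.72^2
KE = 0.5 * 276.41 * 1499.2384 = 207202.2431 J

207202.2431 J


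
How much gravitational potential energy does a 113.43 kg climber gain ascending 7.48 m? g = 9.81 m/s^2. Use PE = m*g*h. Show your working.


PE = m * g * h
PE = 113.43 * 9.81 * 7.48
PE = 1112.7483 * 7.48 = 8323.3573 J

8323.3573 J


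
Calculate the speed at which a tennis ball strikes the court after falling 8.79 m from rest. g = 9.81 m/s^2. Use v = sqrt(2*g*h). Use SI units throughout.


v = sqrt(2 * g * h)
v = sqrt(2 * 9.81 * 8.79)
v = sqrt(172.4598) = 13.1324 m/s

13.1324 m/s


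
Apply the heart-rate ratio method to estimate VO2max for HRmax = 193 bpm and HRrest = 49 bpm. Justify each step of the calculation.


VO2max = 15.3 * HRmax / HRrest
VO2max = 15.3 * 193 / 49
VO2max = 2952.9 / 49 = 60.2633 mL/kg/min

60.2633 mL/kg/min


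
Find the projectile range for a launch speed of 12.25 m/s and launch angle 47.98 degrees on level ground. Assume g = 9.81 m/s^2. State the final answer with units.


R = v^2 * sin(2*theta) / g
Convert angle to radians: theta = 47.98 deg = 0.8374 rad
sin(2*theta) = sin(1.6748) = 0.9946
R = 12.25^2 * 0.9946 / 9.81
R = 150.0625 * 0.9946 / 9.81 = 15.2142 m

15.2142 m


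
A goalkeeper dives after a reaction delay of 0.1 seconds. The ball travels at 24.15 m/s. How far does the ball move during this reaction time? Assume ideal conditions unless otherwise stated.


d = v * t
d = 24.15 * 0.1
d = 2.415 m

2.415 m


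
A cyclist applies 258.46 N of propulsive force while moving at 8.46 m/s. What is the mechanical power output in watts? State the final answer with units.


P = F * v
P = 258.46 * 8.46
P = 2186.5716 W

2186.5716 W


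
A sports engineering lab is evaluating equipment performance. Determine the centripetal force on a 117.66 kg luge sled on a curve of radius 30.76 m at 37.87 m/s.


Fc = m * v^2 / r
v^2 = 37.87^2 = 1434.1369
Fc = 117.66 * 1434.1369 / 30.76
Fc = 168740.5477 / 30.76 = 5485.7135 N

5485.7135 N


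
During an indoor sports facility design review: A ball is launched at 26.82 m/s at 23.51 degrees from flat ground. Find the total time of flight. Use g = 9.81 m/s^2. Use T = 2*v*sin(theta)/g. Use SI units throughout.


T = 2*v*sin(theta)/g
sin(theta) = sin(23.51 deg) = 0.3989
T = 2*26.82*0.3989 / 9.81
T = 21.3975 / 9.81 = 2.1812 s

2.1812 s


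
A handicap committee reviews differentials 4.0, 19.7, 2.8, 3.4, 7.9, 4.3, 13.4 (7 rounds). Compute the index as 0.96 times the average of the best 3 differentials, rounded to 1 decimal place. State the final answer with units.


All differentials: 4.0, 19.7, 2.8, 3.4, 7.9, 4.3, 13.4
Sorted: 2.8, 3.4, 4.0, 4.3, 7.9, 13.4, 19.7
Best 3: 2.8, 3.4, 4.0
Average of best = 10.2 / 3 = 3.4
Raw index = 3.4 * 0.96 = 3.264
Handicap index = round(3.264, 1) = 3.3

3.3


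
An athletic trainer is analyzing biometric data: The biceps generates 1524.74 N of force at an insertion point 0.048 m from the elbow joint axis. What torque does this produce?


tau = F * d
tau = 1524.74 * 0.048
tau = 73.1875 N*m

73.1875 N*m


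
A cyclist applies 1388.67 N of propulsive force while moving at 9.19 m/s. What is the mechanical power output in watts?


P = F * v
P = 1388.67 * 9.19
P = 12761.8773 W

12761.8773 W


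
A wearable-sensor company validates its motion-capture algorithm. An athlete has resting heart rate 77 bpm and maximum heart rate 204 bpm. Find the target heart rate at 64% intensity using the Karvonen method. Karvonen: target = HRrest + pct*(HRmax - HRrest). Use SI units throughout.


Target = HRrest + pct*(HRmax - HRrest)
Heart rate reserve = HRmax - HRrest = 204 - 77 = 127 bpm
Fraction = 64% = 0.64
Target = 77 + 0.64 * 127
Target = 77 + 81.28 = 158.28 bpm

158.28 bpm


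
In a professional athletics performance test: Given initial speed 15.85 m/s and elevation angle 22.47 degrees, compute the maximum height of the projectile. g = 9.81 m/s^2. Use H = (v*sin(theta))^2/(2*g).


H = (v*sin(theta))^2 / (2*g)
vy = v*sin(theta) = 15.85 * sin(22.47 deg) = 6.0579 m/s
H = vy^2 / (2*g) = 36.6977 / (2*9.81)
H = 36.6977 / 19.62 = 1.8704 m

1.8704 m


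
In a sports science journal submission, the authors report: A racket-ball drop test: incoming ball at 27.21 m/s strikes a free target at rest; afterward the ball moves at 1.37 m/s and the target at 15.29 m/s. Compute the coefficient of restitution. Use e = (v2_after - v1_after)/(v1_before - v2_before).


e = (v2_after - v1_after) / (v1_before - v2_before)
Numerator = 15.29 - 1.37 = 13.92
Denominator = 27.21 - 0 = 27.21
e = 13.92 / 27.21 = 0.5116

0.5116


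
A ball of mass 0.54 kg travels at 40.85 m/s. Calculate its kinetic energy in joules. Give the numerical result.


KE = 0.5 * m * v^2
KE = 0.5 * 0.54 * 40.85^2
KE = 0.5 * 0.54 * 1668.7225 = 450.5551 J

450.5551 J


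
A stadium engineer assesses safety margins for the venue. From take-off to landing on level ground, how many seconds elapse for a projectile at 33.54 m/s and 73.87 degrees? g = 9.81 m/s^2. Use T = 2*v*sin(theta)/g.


T = 2*v*sin(theta)/g
sin(theta) = sin(73.87 deg) = 0.9606
T = 2*33.54*0.9606 / 9.81
T = 64.4393 / 9.81 = 6.5687 s

6.5687 s


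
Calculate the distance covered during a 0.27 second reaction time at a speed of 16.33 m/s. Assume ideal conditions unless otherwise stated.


d = v * t
d = 16.33 * 0.27
d = 4.4091 m

4.4091 m


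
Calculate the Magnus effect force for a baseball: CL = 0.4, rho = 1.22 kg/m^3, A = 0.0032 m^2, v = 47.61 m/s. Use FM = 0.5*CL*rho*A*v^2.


FM = 0.5 * CL * rho * A * v^2
FM = 0.5 * 0.4 * 1.22 * 0.0032 * 47.61^2
v^2 = 2266.7121
FM = 0.5 * 0.4 * 1.22 * 0.0032 * 2266.7121 = 1.7698 N

1.7698 N


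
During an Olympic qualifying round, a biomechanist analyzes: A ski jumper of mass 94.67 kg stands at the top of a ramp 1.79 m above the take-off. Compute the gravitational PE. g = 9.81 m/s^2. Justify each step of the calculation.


PE = m * g * h
PE = 94.67 * 9.81 * 1.79
PE = 928.7127 * 1.79 = 1662.3957 J

1662.3957 J


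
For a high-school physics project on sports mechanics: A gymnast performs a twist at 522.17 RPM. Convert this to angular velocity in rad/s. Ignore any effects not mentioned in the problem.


omega = RPM * 2 * pi / 60
omega = 522.17 * 2 * 3.14159 / 60
omega = 3280.8909 / 60 = 54.6815 rad/s

54.6815 rad/s


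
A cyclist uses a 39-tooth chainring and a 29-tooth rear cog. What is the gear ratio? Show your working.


GR = front_teeth / rear_teeth
GR = 39 / 29
GR = 1.3448

1.3448


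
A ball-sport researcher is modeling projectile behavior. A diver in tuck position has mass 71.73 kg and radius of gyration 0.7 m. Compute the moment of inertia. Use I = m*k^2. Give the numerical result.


I = m * k^2
I = 71.73 * 0.7^2
I = 71.73 * 0.49 = 35.1477 kg*m^2

35.1477 kg*m^2


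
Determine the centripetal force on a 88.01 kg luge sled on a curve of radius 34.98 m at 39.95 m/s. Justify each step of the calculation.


Fc = m * v^2 / r
v^2 = 39.95^2 = 1596.0025
Fc = 88.01 * 1596.0025 / 34.98
Fc = 140464.18 / 34.98 = 4015.5569 N

4015.5569 N


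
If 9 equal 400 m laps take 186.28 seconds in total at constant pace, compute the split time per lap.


Split time = total_time / n_laps = 186.28 / 9
Split time = 20.6978 s per lap

20.6978 s


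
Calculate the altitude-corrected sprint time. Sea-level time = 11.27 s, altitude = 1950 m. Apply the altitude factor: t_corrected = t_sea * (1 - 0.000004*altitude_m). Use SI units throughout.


Correction factor = 1 - 0.000004 * 1950 = 0.9922
t_corrected = t_sea * factor = 11.27 * 0.9922
t_corrected = 11.1821 s

11.1821 s


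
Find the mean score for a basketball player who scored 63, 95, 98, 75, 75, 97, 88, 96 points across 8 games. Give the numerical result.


Average = sum / n
Sum = 687
Average = 687 / 8 = 85.875

85.875


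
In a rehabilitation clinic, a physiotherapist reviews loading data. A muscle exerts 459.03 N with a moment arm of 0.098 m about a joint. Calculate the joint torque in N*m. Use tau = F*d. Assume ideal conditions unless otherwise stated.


tau = F * d
tau = 459.03 * 0.098
tau = 44.9849 N*m

44.9849 N*m


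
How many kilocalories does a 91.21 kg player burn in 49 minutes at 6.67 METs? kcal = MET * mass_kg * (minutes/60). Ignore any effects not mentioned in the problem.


kcal = MET * mass * time_hr
Convert time: 49 min = 0.8167 hr
kcal = 6.67 * 91.21 * 0.8167
kcal = 496.8361 kcal

496.8361 kcal


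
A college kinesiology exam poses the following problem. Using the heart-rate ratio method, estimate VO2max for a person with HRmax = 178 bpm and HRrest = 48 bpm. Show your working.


VO2max = 15.3 * HRmax / HRrest
VO2max = 15.3 * 178 / 48
VO2max = 2723.4 / 48 = 56.7375 mL/kg/min

56.7375 mL/kg/min


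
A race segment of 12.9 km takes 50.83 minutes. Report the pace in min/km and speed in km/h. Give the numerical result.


Pace = time / distance = 50.83 min / 12.9 km = 3.9403 min/km
Speed = distance / time_in_hours = 12.9 / 0.8472 hr
Speed = 15.2272 km/h

3.9403 min/km, 15.2272 km/h


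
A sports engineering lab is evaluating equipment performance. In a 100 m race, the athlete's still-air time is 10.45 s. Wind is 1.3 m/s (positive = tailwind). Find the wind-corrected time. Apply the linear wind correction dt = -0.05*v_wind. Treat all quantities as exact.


dt = -0.05 * v_wind = -0.05 * 1.3 = -0.065 s
t_corrected = t_still + dt = 10.45 + (-0.065)
t_corrected = 10.385 s

10.385 s


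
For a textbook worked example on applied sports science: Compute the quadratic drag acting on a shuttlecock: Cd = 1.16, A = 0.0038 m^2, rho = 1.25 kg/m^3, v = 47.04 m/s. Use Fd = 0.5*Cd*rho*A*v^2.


Fd = 0.5 * Cd * rho * A * v^2
Fd = 0.5 * 1.16 * 1.25 * 0.0038 * 47.04^2
v^2 = 2212.7616
Fd = 0.5 * 1.16 * 1.25 * 0.0038 * 2212.7616 = 6.0962 N

6.0962 N


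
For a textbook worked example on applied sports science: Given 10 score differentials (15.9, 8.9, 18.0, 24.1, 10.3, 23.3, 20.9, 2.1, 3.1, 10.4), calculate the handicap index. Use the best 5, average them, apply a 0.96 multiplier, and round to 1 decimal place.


All differentials: 15.9, 8.9, 18.0, 24.1, 10.3, 23.3, 20.9, 2.1, 3.1, 10.4
Sorted: 2.1, 3.1, 8.9, 10.3, 10.4, 15.9, 18.0, 20.9, 23.3, 24.1
Best 5: 2.1, 3.1, 8.9, 10.3, 10.4
Average of best = 34.8 / 5 = 6.96
Raw index = 6.96 * 0.96 = 6.6816
Handicap index = round(6.6816, 1) = 6.7

6.7


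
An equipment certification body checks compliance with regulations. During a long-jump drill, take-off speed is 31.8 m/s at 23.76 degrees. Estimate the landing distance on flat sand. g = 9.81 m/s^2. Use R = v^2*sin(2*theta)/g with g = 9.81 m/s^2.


R = v^2 * sin(2*theta) / g
Convert angle to radians: theta = 23.76 deg = 0.4147 rad
sin(2*theta) = sin(0.8294) = 0.7375
R = 31.8^2 * 0.7375 / 9.81
R = 1011.24 * 0.7375 / 9.81 = 76.0247 m

76.0247 m


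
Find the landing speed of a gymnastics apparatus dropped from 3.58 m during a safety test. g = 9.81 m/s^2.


v = sqrt(2 * g * h)
v = sqrt(2 * 9.81 * 3.58)
v = sqrt(70.2396) = 8.3809 m/s

8.3809 m/s


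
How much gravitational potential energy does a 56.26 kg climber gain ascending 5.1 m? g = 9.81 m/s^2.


PE = m * g * h
PE = 56.26 * 9.81 * 5.1
PE = 551.9106 * 5.1 = 2814.7441 J

2814.7441 J


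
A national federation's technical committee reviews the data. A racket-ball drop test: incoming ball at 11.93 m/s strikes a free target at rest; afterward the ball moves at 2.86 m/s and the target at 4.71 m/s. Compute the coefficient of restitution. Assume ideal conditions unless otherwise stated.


e = (v2_after - v1_after) / (v1_before - v2_before)
Numerator = 4.71 - 2.86 = 1.85
Denominator = 11.93 - 0 = 11.93
e = 1.85 / 11.93 = 0.1551

0.1551


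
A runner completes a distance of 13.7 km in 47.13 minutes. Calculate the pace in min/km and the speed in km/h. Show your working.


Pace = time / distance = 47.13 min / 13.7 km = 3.4401 min/km
Speed = distance / time_in_hours = 13.7 / 0.7855 hr
Speed = 17.4411 km/h

3.4401 min/km, 17.4411 km/h


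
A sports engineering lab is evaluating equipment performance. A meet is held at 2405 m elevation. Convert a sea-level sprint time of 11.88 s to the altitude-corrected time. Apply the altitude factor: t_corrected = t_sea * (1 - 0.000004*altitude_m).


Correction factor = 1 - 0.000004 * 2405 = 0.99038
t_corrected = t_sea * factor = 11.88 * 0.99038
t_corrected = 11.7657 s

11.7657 s


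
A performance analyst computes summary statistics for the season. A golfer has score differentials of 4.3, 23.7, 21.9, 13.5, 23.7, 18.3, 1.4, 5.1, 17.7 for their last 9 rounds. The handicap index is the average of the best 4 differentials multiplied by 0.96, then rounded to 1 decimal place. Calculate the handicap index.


All differentials: 4.3, 23.7, 21.9, 13.5, 23.7, 18.3, 1.4, 5.1, 17.7
Sorted: 1.4, 4.3, 5.1, 13.5, 17.7, 18.3, 21.9, 23.7, 23.7
Best 4: 1.4, 4.3, 5.1, 13.5
Average of best = 24.3 / 4 = 6.075
Raw index = 6.075 * 0.96 = 5.832
Handicap index = round(5.832, 1) = 5.8

5.8


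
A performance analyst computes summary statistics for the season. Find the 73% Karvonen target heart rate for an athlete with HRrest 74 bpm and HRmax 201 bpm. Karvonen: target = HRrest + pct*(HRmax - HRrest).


Target = HRrest + pct*(HRmax - HRrest)
Heart rate reserve = HRmax - HRrest = 201 - 74 = 127 bpm
Fraction = 73% = 0.73
Target = 74 + 0.73 * 127
Target = 74 + 92.71 = 166.71 bpm

166.71 bpm


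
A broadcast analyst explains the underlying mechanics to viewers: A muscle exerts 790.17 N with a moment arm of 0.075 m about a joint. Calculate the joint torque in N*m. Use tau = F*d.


tau = F * d
tau = 790.17 * 0.075
tau = 59.2627 N*m

59.2627 N*m


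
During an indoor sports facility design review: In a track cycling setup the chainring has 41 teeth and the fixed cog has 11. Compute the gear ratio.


GR = front_teeth / rear_teeth
GR = 41 / 11
GR = 3.7273

3.7273


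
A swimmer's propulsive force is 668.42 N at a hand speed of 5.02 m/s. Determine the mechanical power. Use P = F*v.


P = F * v
P = 668.42 * 5.02
P = 3355.4684 W

3355.4684 W


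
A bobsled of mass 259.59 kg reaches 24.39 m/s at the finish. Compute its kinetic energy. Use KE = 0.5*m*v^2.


KE = 0.5 * m * v^2
KE = 0.5 * 259.59 * 24.39^2
KE = 0.5 * 259.59 * 594.8721 = 77211.4242 J

77211.4242 J


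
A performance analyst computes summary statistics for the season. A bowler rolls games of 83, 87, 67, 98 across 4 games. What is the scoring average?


Average = sum / n
Sum = 335
Average = 335 / 4 = 83.75

83.75


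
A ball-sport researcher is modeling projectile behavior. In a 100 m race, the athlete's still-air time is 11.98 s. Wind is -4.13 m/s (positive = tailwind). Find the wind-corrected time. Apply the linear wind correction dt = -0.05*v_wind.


dt = -0.05 * v_wind = -0.05 * -4.13 = 0.2065 s
t_corrected = t_still + dt = 11.98 + (0.2065)
t_corrected = 12.1865 s

12.1865 s
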